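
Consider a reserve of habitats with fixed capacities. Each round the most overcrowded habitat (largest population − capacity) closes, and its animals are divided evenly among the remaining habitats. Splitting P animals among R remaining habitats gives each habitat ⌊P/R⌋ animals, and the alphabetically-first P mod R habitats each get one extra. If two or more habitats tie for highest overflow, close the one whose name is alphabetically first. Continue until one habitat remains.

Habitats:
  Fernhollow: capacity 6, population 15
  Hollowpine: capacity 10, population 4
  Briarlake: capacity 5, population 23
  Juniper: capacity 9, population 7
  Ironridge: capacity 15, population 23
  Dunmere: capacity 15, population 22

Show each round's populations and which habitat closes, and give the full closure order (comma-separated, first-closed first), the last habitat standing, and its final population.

Closure order: Briarlake, Fernhollow, Dunmere, Ironridge, Juniper
Last habitat: Hollowpine with 94 animals

Round 1: Briarlake=23 Dunmere=22 Fernhollow=15 Hollowpine=4 Ironridge=23 Juniper=7 → close Briarlake (overflow 18)
  23÷5 = 4 each, +1 to first 3
Round 2: Dunmere=27 Fernhollow=20 Hollowpine=9 Ironridge=27 Juniper=11 → close Fernhollow (overflow 14)
  20÷4 = 5 each, +1 to first 0
Round 3: Dunmere=32 Hollowpine=14 Ironridge=32 Juniper=16 → close Dunmere (overflow 17)
  32÷3 = 10 each, +1 to first 2
Round 4: Hollowpine=25 Ironridge=43 Juniper=26 → close Ironridge (overflow 28)
  43÷2 = 21 each, +1 to first 1
Round 5: Hollowpine=47 Juniper=47 → close Juniper (overflow 38)
  47÷1 = 47 each, +1 to first 0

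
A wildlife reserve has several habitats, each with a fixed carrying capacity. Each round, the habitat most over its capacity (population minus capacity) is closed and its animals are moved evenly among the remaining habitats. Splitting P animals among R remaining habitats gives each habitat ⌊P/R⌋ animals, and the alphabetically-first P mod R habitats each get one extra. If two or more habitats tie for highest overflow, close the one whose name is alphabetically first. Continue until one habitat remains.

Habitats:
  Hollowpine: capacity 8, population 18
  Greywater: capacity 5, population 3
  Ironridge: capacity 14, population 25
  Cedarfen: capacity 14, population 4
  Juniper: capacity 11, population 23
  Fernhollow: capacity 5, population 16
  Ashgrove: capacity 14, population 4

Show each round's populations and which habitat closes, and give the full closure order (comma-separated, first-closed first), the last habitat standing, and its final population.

Round 1: Ashgrove=4 Cedarfen=4 Fernhollow=16 Greywater=3 Hollowpine=18 Ironridge=25 Juniper=23 → close Juniper (overflow 12)
  23÷6 = 3 each, +1 to first 5
Round 2: Ashgrove=8 Cedarfen=8 Fernhollow=20 Greywater=7 Hollowpine=22 Ironridge=28 → close Fernhollow (overflow 15)
  20÷5 = 4 each, +1 to first 0
Round 3: Ashgrove=12 Cedarfen=12 Greywater=11 Hollowpine=26 Ironridge=32 → close Hollowpine (overflow 18)
  26÷4 = 6 each, +1 to first 2
Round 4: Ashgrove=19 Cedarfen=19 Greywater=17 Ironridge=38 → close Ironridge (overflow 24)
  38÷3 = 12 each, +1 to first 2
Round 5: Ashgrove=32 Cedarfen=32 Greywater=29 → close Greywater (overflow 24)
  29÷2 = 14 each, +1 to first 1
Round 6: Ashgrove=47 Cedarfen=46 → close Ashgrove (overflow 33)
  47÷1 = 47 each, +1 to first 0

Closure order: Juniper, Fernhollow, Hollowpine, Ironridge, Greywater, Ashgrove
Last habitat: Cedarfen with 93 animals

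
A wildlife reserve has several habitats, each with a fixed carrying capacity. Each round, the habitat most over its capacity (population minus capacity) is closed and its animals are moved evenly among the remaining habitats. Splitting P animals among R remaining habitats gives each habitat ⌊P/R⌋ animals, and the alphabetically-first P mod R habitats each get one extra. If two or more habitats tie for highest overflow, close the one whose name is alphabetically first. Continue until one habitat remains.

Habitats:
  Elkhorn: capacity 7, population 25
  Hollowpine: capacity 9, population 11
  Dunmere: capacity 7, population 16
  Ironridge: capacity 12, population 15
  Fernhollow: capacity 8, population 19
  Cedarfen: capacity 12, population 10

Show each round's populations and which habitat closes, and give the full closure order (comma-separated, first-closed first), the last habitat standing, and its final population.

Closure order: Elkhorn, Fernhollow, Dunmere, Ironridge, Hollowpine
Last habitat: Cedarfen with 96 animals

Round 1: Cedarfen=10 Dunmere=16 Elkhorn=25 Fernhollow=19 Hollowpine=11 Ironridge=15 → close Elkhorn (overflow 18)
  25÷5 = 5 each, +1 to first 0
Round 2: Cedarfen=15 Dunmere=21 Fernhollow=24 Hollowpine=16 Ironridge=20 → close Fernhollow (overflow 16)
  24÷4 = 6 each, +1 to first 0
Round 3: Cedarfen=21 Dunmere=27 Hollowpine=22 Ironridge=26 → close Dunmere (overflow 20)
  27÷3 = 9 each, +1 to first 0
Round 4: Cedarfen=30 Hollowpine=31 Ironridge=35 → close Ironridge (overflow 23)
  35÷2 = 17 each, +1 to first 1
Round 5: Cedarfen=48 Hollowpine=48 → close Hollowpine (overflow 39)
  48÷1 = 48 each, +1 to first 0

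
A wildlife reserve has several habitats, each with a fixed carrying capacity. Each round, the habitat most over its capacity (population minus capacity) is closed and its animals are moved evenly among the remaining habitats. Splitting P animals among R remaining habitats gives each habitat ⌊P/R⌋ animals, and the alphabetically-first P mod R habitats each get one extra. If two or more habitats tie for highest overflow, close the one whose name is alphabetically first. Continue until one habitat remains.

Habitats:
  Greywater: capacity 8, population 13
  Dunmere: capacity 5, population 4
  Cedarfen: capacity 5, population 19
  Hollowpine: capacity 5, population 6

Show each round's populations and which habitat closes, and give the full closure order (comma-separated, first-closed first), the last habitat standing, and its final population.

Round 1: Cedarfen=19 Dunmere=4 Greywater=13 Hollowpine=6 → close Cedarfen (overflow 14)
  19÷3 = 6 each, +1 to first 1
Round 2: Dunmere=11 Greywater=19 Hollowpine=12 → close Greywater (overflow 11)
  19÷2 = 9 each, +1 to first 1
Round 3: Dunmere=21 Hollowpine=21 → close Dunmere (overflow 16)
  21÷1 = 21 each, +1 to first 0

Closure order: Cedarfen, Greywater, Dunmere
Last habitat: Hollowpine with 42 animals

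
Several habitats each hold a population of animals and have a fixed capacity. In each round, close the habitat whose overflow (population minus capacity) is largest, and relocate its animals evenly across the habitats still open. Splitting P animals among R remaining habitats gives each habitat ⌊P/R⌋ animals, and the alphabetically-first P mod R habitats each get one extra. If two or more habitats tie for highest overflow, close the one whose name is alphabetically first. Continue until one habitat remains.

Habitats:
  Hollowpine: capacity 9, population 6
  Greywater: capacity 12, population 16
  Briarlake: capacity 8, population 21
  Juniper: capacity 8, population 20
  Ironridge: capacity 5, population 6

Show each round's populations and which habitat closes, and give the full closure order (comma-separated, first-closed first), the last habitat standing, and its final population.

Closure order: Briarlake, Juniper, Greywater, Ironridge
Last habitat: Hollowpine with 69 animals

Round 1: Briarlake=21 Greywater=16 Hollowpine=6 Ironridge=6 Juniper=20 → close Briarlake (overflow 13)
  21÷4 = 5 each, +1 to first 1
Round 2: Greywater=22 Hollowpine=11 Ironridge=11 Juniper=25 → close Juniper (overflow 17)
  25÷3 = 8 each, +1 to first 1
Round 3: Greywater=31 Hollowpine=19 Ironridge=19 → close Greywater (overflow 19)
  31÷2 = 15 each, +1 to first 1
Round 4: Hollowpine=35 Ironridge=34 → close Ironridge (overflow 29)
  34÷1 = 34 each, +1 to first 0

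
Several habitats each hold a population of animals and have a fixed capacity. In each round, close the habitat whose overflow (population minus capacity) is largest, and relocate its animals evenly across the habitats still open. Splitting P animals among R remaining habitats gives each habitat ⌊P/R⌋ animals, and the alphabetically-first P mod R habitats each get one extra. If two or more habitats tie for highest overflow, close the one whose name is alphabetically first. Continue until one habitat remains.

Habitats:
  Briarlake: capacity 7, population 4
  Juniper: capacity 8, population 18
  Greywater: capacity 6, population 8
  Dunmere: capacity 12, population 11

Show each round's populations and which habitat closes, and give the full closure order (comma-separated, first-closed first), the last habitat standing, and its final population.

Round 1: Briarlake=4 Dunmere=11 Greywater=8 Juniper=18 → close Juniper (overflow 10)
  18÷3 = 6 each, +1 to first 0
Round 2: Briarlake=10 Dunmere=17 Greywater=14 → close Greywater (overflow 8)
  14÷2 = 7 each, +1 to first 0
Round 3: Briarlake=17 Dunmere=24 → close Dunmere (overflow 12)
  24÷1 = 24 each, +1 to first 0

Closure order: Juniper, Greywater, Dunmere
Last habitat: Briarlake with 41 animals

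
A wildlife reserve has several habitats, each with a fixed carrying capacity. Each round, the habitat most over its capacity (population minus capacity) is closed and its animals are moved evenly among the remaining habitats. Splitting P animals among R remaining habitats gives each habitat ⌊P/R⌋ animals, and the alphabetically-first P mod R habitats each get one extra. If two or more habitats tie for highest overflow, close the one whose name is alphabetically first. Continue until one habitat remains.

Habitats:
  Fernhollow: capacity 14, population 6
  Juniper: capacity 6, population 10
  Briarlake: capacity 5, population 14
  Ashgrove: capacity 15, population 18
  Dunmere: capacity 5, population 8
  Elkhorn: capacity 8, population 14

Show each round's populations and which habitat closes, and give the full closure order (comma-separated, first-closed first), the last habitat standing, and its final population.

Closure order: Briarlake, Elkhorn, Ashgrove, Dunmere, Juniper
Last habitat: Fernhollow with 70 animals

Round 1: Ashgrove=18 Briarlake=14 Dunmere=8 Elkhorn=14 Fernhollow=6 Juniper=10 → close Briarlake (overflow 9)
  14÷5 = 2 each, +1 to first 4
Round 2: Ashgrove=21 Dunmere=11 Elkhorn=17 Fernhollow=9 Juniper=12 → close Elkhorn (overflow 9)
  17÷4 = 4 each, +1 to first 1
Round 3: Ashgrove=26 Dunmere=15 Fernhollow=13 Juniper=16 → close Ashgrove (overflow 11)
  26÷3 = 8 each, +1 to first 2
Round 4: Dunmere=24 Fernhollow=22 Juniper=24 → close Dunmere (overflow 19)
  24÷2 = 12 each, +1 to first 0
Round 5: Fernhollow=34 Juniper=36 → close Juniper (overflow 30)
  36÷1 = 36 each, +1 to first 0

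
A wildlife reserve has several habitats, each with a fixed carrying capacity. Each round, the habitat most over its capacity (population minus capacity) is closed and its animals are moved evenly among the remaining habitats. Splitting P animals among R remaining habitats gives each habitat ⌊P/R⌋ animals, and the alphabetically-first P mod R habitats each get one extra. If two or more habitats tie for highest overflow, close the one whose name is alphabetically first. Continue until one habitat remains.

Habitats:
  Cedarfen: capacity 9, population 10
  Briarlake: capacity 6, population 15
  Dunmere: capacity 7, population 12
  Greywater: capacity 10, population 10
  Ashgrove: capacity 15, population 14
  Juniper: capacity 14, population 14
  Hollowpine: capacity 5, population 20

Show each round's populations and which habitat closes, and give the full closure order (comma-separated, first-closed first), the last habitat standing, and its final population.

Round 1: Ashgrove=14 Briarlake=15 Cedarfen=10 Dunmere=12 Greywater=10 Hollowpine=20 Juniper=14 → close Hollowpine (overflow 15)
  20÷6 = 3 each, +1 to first 2
Round 2: Ashgrove=18 Briarlake=19 Cedarfen=13 Dunmere=15 Greywater=13 Juniper=17 → close Briarlake (overflow 13)
  19÷5 = 3 each, +1 to first 4
Round 3: Ashgrove=22 Cedarfen=17 Dunmere=19 Greywater=17 Juniper=20 → close Dunmere (overflow 12)
  19÷4 = 4 each, +1 to first 3
Round 4: Ashgrove=27 Cedarfen=22 Greywater=22 Juniper=24 → close Cedarfen (overflow 13)
  22÷3 = 7 each, +1 to first 1
Round 5: Ashgrove=35 Greywater=29 Juniper=31 → close Ashgrove (overflow 20)
  35÷2 = 17 each, +1 to first 1
Round 6: Greywater=47 Juniper=48 → close Greywater (overflow 37)
  47÷1 = 47 each, +1 to first 0

Closure order: Hollowpine, Briarlake, Dunmere, Cedarfen, Ashgrove, Greywater
Last habitat: Juniper with 95 animals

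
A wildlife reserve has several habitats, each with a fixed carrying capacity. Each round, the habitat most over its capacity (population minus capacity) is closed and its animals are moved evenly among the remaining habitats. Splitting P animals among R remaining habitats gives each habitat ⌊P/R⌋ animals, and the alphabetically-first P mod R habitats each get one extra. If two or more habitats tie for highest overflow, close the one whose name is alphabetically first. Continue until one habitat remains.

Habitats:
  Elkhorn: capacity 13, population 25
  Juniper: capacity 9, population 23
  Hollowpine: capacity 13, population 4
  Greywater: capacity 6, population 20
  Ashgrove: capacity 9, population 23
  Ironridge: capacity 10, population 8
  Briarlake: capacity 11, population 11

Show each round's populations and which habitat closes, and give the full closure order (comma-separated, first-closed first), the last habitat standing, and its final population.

Round 1: Ashgrove=23 Briarlake=11 Elkhorn=25 Greywater=20 Hollowpine=4 Ironridge=8 Juniper=23 → close Ashgrove (overflow 14)
  23÷6 = 3 each, +1 to first 5
Round 2: Briarlake=15 Elkhorn=29 Greywater=24 Hollowpine=8 Ironridge=12 Juniper=26 → close Greywater (overflow 18)
  24÷5 = 4 each, +1 to first 4
Round 3: Briarlake=20 Elkhorn=34 Hollowpine=13 Ironridge=17 Juniper=30 → close Elkhorn (overflow 21)
  34÷4 = 8 each, +1 to first 2
Round 4: Briarlake=29 Hollowpine=22 Ironridge=25 Juniper=38 → close Juniper (overflow 29)
  38÷3 = 12 each, +1 to first 2
Round 5: Briarlake=42 Hollowpine=35 Ironridge=37 → close Briarlake (overflow 31)
  42÷2 = 21 each, +1 to first 0
Round 6: Hollowpine=56 Ironridge=58 → close Ironridge (overflow 48)
  58÷1 = 58 each, +1 to first 0

Closure order: Ashgrove, Greywater, Elkhorn, Juniper, Briarlake, Ironridge
Last habitat: Hollowpine with 114 animals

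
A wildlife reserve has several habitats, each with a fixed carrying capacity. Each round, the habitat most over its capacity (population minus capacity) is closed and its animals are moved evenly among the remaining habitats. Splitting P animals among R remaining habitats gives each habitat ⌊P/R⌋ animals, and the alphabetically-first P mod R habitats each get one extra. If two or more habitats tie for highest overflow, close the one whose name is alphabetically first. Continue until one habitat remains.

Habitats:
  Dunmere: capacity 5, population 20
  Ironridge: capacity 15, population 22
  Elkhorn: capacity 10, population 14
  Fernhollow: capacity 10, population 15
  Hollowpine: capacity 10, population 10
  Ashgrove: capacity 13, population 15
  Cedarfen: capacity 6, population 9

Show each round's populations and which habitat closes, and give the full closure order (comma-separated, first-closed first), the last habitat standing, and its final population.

Closure order: Dunmere, Ironridge, Fernhollow, Cedarfen, Elkhorn, Ashgrove
Last habitat: Hollowpine with 105 animals

Round 1: Ashgrove=15 Cedarfen=9 Dunmere=20 Elkhorn=14 Fernhollow=15 Hollowpine=10 Ironridge=22 → close Dunmere (overflow 15)
  20÷6 = 3 each, +1 to first 2
Round 2: Ashgrove=19 Cedarfen=13 Elkhorn=17 Fernhollow=18 Hollowpine=13 Ironridge=25 → close Ironridge (overflow 10)
  25÷5 = 5 each, +1 to first 0
Round 3: Ashgrove=24 Cedarfen=18 Elkhorn=22 Fernhollow=23 Hollowpine=18 → close Fernhollow (overflow 13)
  23÷4 = 5 each, +1 to first 3
Round 4: Ashgrove=30 Cedarfen=24 Elkhorn=28 Hollowpine=23 → close Cedarfen (overflow 18)
  24÷3 = 8 each, +1 to first 0
Round 5: Ashgrove=38 Elkhorn=36 Hollowpine=31 → close Elkhorn (overflow 26)
  36÷2 = 18 each, +1 to first 0
Round 6: Ashgrove=56 Hollowpine=49 → close Ashgrove (overflow 43)
  56÷1 = 56 each, +1 to first 0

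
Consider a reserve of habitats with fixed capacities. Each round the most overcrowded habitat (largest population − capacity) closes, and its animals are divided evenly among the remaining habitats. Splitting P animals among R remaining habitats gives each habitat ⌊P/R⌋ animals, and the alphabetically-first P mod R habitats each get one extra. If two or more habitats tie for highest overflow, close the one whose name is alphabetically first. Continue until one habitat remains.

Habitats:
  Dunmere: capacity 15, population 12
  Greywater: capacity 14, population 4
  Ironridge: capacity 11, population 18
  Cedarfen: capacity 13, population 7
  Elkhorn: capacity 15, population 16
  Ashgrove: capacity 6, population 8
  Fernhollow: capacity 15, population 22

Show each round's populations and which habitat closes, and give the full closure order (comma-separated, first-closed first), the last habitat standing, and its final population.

Round 1: Ashgrove=8 Cedarfen=7 Dunmere=12 Elkhorn=16 Fernhollow=22 Greywater=4 Ironridge=18 → close Fernhollow (overflow 7)
  22÷6 = 3 each, +1 to first 4
Round 2: Ashgrove=12 Cedarfen=11 Dunmere=16 Elkhorn=20 Greywater=7 Ironridge=21 → close Ironridge (overflow 10)
  21÷5 = 4 each, +1 to first 1
Round 3: Ashgrove=17 Cedarfen=15 Dunmere=20 Elkhorn=24 Greywater=11 → close Ashgrove (overflow 11)
  17÷4 = 4 each, +1 to first 1
Round 4: Cedarfen=20 Dunmere=24 Elkhorn=28 Greywater=15 → close Elkhorn (overflow 13)
  28÷3 = 9 each, +1 to first 1
Round 5: Cedarfen=30 Dunmere=33 Greywater=24 → close Dunmere (overflow 18)
  33÷2 = 16 each, +1 to first 1
Round 6: Cedarfen=47 Greywater=40 → close Cedarfen (overflow 34)
  47÷1 = 47 each, +1 to first 0

Closure order: Fernhollow, Ironridge, Ashgrove, Elkhorn, Dunmere, Cedarfen
Last habitat: Greywater with 87 animals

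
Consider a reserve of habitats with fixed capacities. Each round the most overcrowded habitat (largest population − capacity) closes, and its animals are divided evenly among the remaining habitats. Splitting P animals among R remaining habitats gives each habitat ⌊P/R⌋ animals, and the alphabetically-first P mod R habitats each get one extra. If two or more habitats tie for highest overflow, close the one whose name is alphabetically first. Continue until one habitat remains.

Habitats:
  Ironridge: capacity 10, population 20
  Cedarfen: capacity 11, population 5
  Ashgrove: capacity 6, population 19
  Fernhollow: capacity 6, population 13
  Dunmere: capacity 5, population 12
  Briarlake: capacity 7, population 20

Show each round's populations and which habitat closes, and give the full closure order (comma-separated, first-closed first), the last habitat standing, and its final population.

Round 1: Ashgrove=19 Briarlake=20 Cedarfen=5 Dunmere=12 Fernhollow=13 Ironridge=20 → close Ashgrove (overflow 13)
  19÷5 = 3 each, +1 to first 4
Round 2: Briarlake=24 Cedarfen=9 Dunmere=16 Fernhollow=17 Ironridge=23 → close Briarlake (overflow 17)
  24÷4 = 6 each, +1 to first 0
Round 3: Cedarfen=15 Dunmere=22 Fernhollow=23 Ironridge=29 → close Ironridge (overflow 19)
  29÷3 = 9 each, +1 to first 2
Round 4: Cedarfen=25 Dunmere=32 Fernhollow=32 → close Dunmere (overflow 27)
  32÷2 = 16 each, +1 to first 0
Round 5: Cedarfen=41 Fernhollow=48 → close Fernhollow (overflow 42)
  48÷1 = 48 each, +1 to first 0

Closure order: Ashgrove, Briarlake, Ironridge, Dunmere, Fernhollow
Last habitat: Cedarfen with 89 animals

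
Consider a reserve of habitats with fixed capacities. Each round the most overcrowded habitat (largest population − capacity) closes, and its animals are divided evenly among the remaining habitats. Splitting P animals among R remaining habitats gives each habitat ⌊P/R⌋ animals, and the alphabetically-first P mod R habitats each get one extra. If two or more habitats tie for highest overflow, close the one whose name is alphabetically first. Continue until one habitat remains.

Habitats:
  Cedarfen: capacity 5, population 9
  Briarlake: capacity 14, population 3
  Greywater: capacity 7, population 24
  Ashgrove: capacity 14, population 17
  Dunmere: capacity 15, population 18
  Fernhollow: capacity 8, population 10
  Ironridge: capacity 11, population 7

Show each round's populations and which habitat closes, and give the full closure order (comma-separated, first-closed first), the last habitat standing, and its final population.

Closure order: Greywater, Cedarfen, Ashgrove, Dunmere, Fernhollow, Ironridge
Last habitat: Briarlake with 88 animals

Round 1: Ashgrove=17 Briarlake=3 Cedarfen=9 Dunmere=18 Fernhollow=10 Greywater=24 Ironridge=7 → close Greywater (overflow 17)
  24÷6 = 4 each, +1 to first 0
Round 2: Ashgrove=21 Briarlake=7 Cedarfen=13 Dunmere=22 Fernhollow=14 Ironridge=11 → close Cedarfen (overflow 8)
  13÷5 = 2 each, +1 to first 3
Round 3: Ashgrove=24 Briarlake=10 Dunmere=25 Fernhollow=16 Ironridge=13 → close Ashgrove (overflow 10)
  24÷4 = 6 each, +1 to first 0
Round 4: Briarlake=16 Dunmere=31 Fernhollow=22 Ironridge=19 → close Dunmere (overflow 16)
  31÷3 = 10 each, +1 to first 1
Round 5: Briarlake=27 Fernhollow=32 Ironridge=29 → close Fernhollow (overflow 24)
  32÷2 = 16 each, +1 to first 0
Round 6: Briarlake=43 Ironridge=45 → close Ironridge (overflow 34)
  45÷1 = 45 each, +1 to first 0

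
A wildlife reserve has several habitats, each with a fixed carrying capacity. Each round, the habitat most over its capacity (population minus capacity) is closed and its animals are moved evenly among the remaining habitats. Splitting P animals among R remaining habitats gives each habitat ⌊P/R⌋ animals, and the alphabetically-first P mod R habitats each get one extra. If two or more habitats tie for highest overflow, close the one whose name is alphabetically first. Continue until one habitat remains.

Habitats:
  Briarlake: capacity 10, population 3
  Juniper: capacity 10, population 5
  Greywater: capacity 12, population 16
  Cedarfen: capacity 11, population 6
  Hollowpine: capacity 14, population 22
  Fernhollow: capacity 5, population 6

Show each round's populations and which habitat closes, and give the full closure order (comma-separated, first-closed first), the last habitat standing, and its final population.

Closure order: Hollowpine, Greywater, Fernhollow, Cedarfen, Briarlake
Last habitat: Juniper with 58 animals

Round 1: Briarlake=3 Cedarfen=6 Fernhollow=6 Greywater=16 Hollowpine=22 Juniper=5 → close Hollowpine (overflow 8)
  22÷5 = 4 each, +1 to first 2
Round 2: Briarlake=8 Cedarfen=11 Fernhollow=10 Greywater=20 Juniper=9 → close Greywater (overflow 8)
  20÷4 = 5 each, +1 to first 0
Round 3: Briarlake=13 Cedarfen=16 Fernhollow=15 Juniper=14 → close Fernhollow (overflow 10)
  15÷3 = 5 each, +1 to first 0
Round 4: Briarlake=18 Cedarfen=21 Juniper=19 → close Cedarfen (overflow 10)
  21÷2 = 10 each, +1 to first 1
Round 5: Briarlake=29 Juniper=29 → close Briarlake (overflow 19)
  29÷1 = 29 each, +1 to first 0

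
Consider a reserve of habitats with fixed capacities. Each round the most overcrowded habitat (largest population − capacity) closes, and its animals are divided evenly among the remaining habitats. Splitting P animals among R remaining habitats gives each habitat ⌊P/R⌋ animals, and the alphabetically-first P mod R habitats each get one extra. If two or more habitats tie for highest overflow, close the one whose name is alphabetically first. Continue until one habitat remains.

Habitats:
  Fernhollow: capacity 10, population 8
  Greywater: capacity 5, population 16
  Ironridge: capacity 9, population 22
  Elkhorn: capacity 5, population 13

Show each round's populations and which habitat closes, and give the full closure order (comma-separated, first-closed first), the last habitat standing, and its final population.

Round 1: Elkhorn=13 Fernhollow=8 Greywater=16 Ironridge=22 → close Ironridge (overflow 13)
  22÷3 = 7 each, +1 to first 1
Round 2: Elkhorn=21 Fernhollow=15 Greywater=23 → close Greywater (overflow 18)
  23÷2 = 11 each, +1 to first 1
Round 3: Elkhorn=33 Fernhollow=26 → close Elkhorn (overflow 28)
  33÷1 = 33 each, +1 to first 0

Closure order: Ironridge, Greywater, Elkhorn
Last habitat: Fernhollow with 59 animals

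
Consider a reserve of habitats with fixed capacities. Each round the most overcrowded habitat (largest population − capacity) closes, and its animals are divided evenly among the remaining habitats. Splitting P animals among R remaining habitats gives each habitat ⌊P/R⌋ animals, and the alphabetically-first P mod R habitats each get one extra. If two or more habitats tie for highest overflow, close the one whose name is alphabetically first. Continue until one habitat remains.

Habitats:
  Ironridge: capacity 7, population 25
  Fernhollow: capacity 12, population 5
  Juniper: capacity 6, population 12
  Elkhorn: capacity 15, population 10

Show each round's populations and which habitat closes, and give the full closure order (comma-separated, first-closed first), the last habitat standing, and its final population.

Closure order: Ironridge, Juniper, Elkhorn
Last habitat: Fernhollow with 52 animals

Round 1: Elkhorn=10 Fernhollow=5 Ironridge=25 Juniper=12 → close Ironridge (overflow 18)
  25÷3 = 8 each, +1 to first 1
Round 2: Elkhorn=19 Fernhollow=13 Juniper=20 → close Juniper (overflow 14)
  20÷2 = 10 each, +1 to first 0
Round 3: Elkhorn=29 Fernhollow=23 → close Elkhorn (overflow 14)
  29÷1 = 29 each, +1 to first 0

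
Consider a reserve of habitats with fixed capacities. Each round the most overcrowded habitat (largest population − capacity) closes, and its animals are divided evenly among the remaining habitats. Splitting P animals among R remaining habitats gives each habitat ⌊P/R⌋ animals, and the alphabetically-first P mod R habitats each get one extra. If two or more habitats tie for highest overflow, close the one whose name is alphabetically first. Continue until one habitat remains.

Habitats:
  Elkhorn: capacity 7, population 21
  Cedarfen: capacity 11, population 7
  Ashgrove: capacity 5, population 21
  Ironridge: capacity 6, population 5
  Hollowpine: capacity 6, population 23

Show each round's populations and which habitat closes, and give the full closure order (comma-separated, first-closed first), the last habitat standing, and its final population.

Closure order: Hollowpine, Ashgrove, Elkhorn, Ironridge
Last habitat: Cedarfen with 77 animals

Round 1: Ashgrove=21 Cedarfen=7 Elkhorn=21 Hollowpine=23 Ironridge=5 → close Hollowpine (overflow 17)
  23÷4 = 5 each, +1 to first 3
Round 2: Ashgrove=27 Cedarfen=13 Elkhorn=27 Ironridge=10 → close Ashgrove (overflow 22)
  27÷3 = 9 each, +1 to first 0
Round 3: Cedarfen=22 Elkhorn=36 Ironridge=19 → close Elkhorn (overflow 29)
  36÷2 = 18 each, +1 to first 0
Round 4: Cedarfen=40 Ironridge=37 → close Ironridge (overflow 31)
  37÷1 = 37 each, +1 to first 0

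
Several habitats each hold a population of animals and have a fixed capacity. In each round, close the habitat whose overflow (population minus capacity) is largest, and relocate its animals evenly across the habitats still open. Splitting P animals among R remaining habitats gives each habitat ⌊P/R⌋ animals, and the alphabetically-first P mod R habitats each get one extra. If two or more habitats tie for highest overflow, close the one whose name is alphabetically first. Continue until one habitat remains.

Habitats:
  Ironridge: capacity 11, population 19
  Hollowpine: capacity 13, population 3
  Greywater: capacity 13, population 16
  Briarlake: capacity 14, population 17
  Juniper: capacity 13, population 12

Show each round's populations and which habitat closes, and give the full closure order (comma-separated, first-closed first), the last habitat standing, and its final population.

Closure order: Ironridge, Briarlake, Greywater, Juniper
Last habitat: Hollowpine with 67 animals

Round 1: Briarlake=17 Greywater=16 Hollowpine=3 Ironridge=19 Juniper=12 → close Ironridge (overflow 8)
  19÷4 = 4 each, +1 to first 3
Round 2: Briarlake=22 Greywater=21 Hollowpine=8 Juniper=16 → close Briarlake (overflow 8)
  22÷3 = 7 each, +1 to first 1
Round 3: Greywater=29 Hollowpine=15 Juniper=23 → close Greywater (overflow 16)
  29÷2 = 14 each, +1 to first 1
Round 4: Hollowpine=30 Juniper=37 → close Juniper (overflow 24)
  37÷1 = 37 each, +1 to first 0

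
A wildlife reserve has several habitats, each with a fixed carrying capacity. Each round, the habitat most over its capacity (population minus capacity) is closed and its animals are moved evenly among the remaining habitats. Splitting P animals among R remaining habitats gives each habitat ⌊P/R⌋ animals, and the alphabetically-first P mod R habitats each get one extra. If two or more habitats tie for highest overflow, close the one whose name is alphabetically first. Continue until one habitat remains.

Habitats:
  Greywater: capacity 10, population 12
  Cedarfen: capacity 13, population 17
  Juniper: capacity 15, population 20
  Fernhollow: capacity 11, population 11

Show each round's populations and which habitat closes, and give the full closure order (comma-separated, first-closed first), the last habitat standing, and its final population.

Closure order: Juniper, Cedarfen, Greywater
Last habitat: Fernhollow with 60 animals

Round 1: Cedarfen=17 Fernhollow=11 Greywater=12 Juniper=20 → close Juniper (overflow 5)
  20÷3 = 6 each, +1 to first 2
Round 2: Cedarfen=24 Fernhollow=18 Greywater=18 → close Cedarfen (overflow 11)
  24÷2 = 12 each, +1 to first 0
Round 3: Fernhollow=30 Greywater=30 → close Greywater (overflow 20)
  30÷1 = 30 each, +1 to first 0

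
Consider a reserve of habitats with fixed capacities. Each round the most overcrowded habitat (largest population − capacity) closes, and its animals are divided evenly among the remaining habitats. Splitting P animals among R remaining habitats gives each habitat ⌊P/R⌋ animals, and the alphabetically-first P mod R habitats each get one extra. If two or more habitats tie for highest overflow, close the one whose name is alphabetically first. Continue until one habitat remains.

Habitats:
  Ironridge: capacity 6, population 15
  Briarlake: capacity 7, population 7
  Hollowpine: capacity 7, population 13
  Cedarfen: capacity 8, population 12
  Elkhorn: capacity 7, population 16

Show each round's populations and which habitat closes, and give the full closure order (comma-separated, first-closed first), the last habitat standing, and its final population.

Closure order: Elkhorn, Ironridge, Hollowpine, Cedarfen
Last habitat: Briarlake with 63 animals

Round 1: Briarlake=7 Cedarfen=12 Elkhorn=16 Hollowpine=13 Ironridge=15 → close Elkhorn (overflow 9)
  16÷4 = 4 each, +1 to first 0
Round 2: Briarlake=11 Cedarfen=16 Hollowpine=17 Ironridge=19 → close Ironridge (overflow 13)
  19÷3 = 6 each, +1 to first 1
Round 3: Briarlake=18 Cedarfen=22 Hollowpine=23 → close Hollowpine (overflow 16)
  23÷2 = 11 each, +1 to first 1
Round 4: Briarlake=30 Cedarfen=33 → close Cedarfen (overflow 25)
  33÷1 = 33 each, +1 to first 0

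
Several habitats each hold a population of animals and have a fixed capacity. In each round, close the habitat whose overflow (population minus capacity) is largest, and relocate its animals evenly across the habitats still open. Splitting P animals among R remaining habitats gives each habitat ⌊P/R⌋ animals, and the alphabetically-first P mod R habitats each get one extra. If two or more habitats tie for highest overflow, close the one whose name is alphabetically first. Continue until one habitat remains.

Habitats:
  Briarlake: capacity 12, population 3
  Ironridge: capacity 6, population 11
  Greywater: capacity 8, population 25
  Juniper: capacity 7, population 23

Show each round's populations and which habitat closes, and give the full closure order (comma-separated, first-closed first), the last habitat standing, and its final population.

Round 1: Briarlake=3 Greywater=25 Ironridge=11 Juniper=23 → close Greywater (overflow 17)
  25÷3 = 8 each, +1 to first 1
Round 2: Briarlake=12 Ironridge=19 Juniper=31 → close Juniper (overflow 24)
  31÷2 = 15 each, +1 to first 1
Round 3: Briarlake=28 Ironridge=34 → close Ironridge (overflow 28)
  34÷1 = 34 each, +1 to first 0

Closure order: Greywater, Juniper, Ironridge
Last habitat: Briarlake with 62 animals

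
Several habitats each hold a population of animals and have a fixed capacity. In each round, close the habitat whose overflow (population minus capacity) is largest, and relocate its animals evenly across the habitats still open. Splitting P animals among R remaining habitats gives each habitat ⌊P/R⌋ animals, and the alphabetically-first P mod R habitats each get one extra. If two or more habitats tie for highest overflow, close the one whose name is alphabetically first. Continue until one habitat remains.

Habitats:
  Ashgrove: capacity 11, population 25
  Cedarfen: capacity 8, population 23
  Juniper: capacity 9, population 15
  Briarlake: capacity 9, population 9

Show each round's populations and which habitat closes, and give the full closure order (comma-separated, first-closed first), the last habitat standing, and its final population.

Round 1: Ashgrove=25 Briarlake=9 Cedarfen=23 Juniper=15 → close Cedarfen (overflow 15)
  23÷3 = 7 each, +1 to first 2
Round 2: Ashgrove=33 Briarlake=17 Juniper=22 → close Ashgrove (overflow 22)
  33÷2 = 16 each, +1 to first 1
Round 3: Briarlake=34 Juniper=38 → close Juniper (overflow 29)
  38÷1 = 38 each, +1 to first 0

Closure order: Cedarfen, Ashgrove, Juniper
Last habitat: Briarlake with 72 animals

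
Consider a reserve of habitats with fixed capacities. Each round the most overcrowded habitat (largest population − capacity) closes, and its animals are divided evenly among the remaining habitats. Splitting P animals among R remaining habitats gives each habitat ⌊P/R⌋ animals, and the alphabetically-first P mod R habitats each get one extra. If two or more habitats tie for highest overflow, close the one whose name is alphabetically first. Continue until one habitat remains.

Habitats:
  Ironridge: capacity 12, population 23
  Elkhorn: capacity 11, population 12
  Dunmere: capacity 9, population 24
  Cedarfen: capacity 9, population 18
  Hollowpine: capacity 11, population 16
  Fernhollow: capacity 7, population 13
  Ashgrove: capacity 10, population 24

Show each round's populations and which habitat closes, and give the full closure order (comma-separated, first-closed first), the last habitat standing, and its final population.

Round 1: Ashgrove=24 Cedarfen=18 Dunmere=24 Elkhorn=12 Fernhollow=13 Hollowpine=16 Ironridge=23 → close Dunmere (overflow 15)
  24÷6 = 4 each, +1 to first 0
Round 2: Ashgrove=28 Cedarfen=22 Elkhorn=16 Fernhollow=17 Hollowpine=20 Ironridge=27 → close Ashgrove (overflow 18)
  28÷5 = 5 each, +1 to first 3
Round 3: Cedarfen=28 Elkhorn=22 Fernhollow=23 Hollowpine=25 Ironridge=32 → close Ironridge (overflow 20)
  32÷4 = 8 each, +1 to first 0
Round 4: Cedarfen=36 Elkhorn=30 Fernhollow=31 Hollowpine=33 → close Cedarfen (overflow 27)
  36÷3 = 12 each, +1 to first 0
Round 5: Elkhorn=42 Fernhollow=43 Hollowpine=45 → close Fernhollow (overflow 36)
  43÷2 = 21 each, +1 to first 1
Round 6: Elkhorn=64 Hollowpine=66 → close Hollowpine (overflow 55)
  66÷1 = 66 each, +1 to first 0

Closure order: Dunmere, Ashgrove, Ironridge, Cedarfen, Fernhollow, Hollowpine
Last habitat: Elkhorn with 130 animals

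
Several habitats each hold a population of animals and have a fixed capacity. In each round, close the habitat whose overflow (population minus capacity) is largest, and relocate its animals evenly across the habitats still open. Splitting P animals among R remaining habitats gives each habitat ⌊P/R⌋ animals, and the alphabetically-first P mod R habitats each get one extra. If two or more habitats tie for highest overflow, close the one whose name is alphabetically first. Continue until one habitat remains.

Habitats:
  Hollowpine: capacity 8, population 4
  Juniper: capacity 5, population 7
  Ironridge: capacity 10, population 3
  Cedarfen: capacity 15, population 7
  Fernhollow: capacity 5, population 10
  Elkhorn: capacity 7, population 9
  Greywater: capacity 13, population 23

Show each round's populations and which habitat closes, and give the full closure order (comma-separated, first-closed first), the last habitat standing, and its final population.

Round 1: Cedarfen=7 Elkhorn=9 Fernhollow=10 Greywater=23 Hollowpine=4 Ironridge=3 Juniper=7 → close Greywater (overflow 10)
  23÷6 = 3 each, +1 to first 5
Round 2: Cedarfen=11 Elkhorn=13 Fernhollow=14 Hollowpine=8 Ironridge=7 Juniper=10 → close Fernhollow (overflow 9)
  14÷5 = 2 each, +1 to first 4
Round 3: Cedarfen=14 Elkhorn=16 Hollowpine=11 Ironridge=10 Juniper=12 → close Elkhorn (overflow 9)
  16÷4 = 4 each, +1 to first 0
Round 4: Cedarfen=18 Hollowpine=15 Ironridge=14 Juniper=16 → close Juniper (overflow 11)
  16÷3 = 5 each, +1 to first 1
Round 5: Cedarfen=24 Hollowpine=20 Ironridge=19 → close Hollowpine (overflow 12)
  20÷2 = 10 each, +1 to first 0
Round 6: Cedarfen=34 Ironridge=29 → close Cedarfen (overflow 19)
  34÷1 = 34 each, +1 to first 0

Closure order: Greywater, Fernhollow, Elkhorn, Juniper, Hollowpine, Cedarfen
Last habitat: Ironridge with 63 animals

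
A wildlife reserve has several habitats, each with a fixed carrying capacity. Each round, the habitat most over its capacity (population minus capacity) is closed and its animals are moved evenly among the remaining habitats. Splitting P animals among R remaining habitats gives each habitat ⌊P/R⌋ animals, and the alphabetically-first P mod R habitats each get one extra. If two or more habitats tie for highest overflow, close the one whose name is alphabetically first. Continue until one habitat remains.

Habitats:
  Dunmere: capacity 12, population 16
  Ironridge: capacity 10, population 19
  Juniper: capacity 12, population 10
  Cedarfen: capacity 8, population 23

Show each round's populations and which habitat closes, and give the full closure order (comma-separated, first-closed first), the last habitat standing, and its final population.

Round 1: Cedarfen=23 Dunmere=16 Ironridge=19 Juniper=10 → close Cedarfen (overflow 15)
  23÷3 = 7 each, +1 to first 2
Round 2: Dunmere=24 Ironridge=27 Juniper=17 → close Ironridge (overflow 17)
  27÷2 = 13 each, +1 to first 1
Round 3: Dunmere=38 Juniper=30 → close Dunmere (overflow 26)
  38÷1 = 38 each, +1 to first 0

Closure order: Cedarfen, Ironridge, Dunmere
Last habitat: Juniper with 68 animals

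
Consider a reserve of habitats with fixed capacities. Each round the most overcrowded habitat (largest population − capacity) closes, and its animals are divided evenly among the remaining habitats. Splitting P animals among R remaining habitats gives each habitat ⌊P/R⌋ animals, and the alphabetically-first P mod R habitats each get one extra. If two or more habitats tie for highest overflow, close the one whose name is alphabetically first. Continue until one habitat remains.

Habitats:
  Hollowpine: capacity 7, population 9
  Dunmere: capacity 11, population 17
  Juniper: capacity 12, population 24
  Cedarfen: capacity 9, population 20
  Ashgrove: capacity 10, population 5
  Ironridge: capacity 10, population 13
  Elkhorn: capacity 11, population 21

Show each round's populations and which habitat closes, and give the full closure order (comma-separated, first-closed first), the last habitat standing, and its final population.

Closure order: Juniper, Cedarfen, Elkhorn, Dunmere, Hollowpine, Ironridge
Last habitat: Ashgrove with 109 animals

Round 1: Ashgrove=5 Cedarfen=20 Dunmere=17 Elkhorn=21 Hollowpine=9 Ironridge=13 Juniper=24 → close Juniper (overflow 12)
  24÷6 = 4 each, +1 to first 0
Round 2: Ashgrove=9 Cedarfen=24 Dunmere=21 Elkhorn=25 Hollowpine=13 Ironridge=17 → close Cedarfen (overflow 15)
  24÷5 = 4 each, +1 to first 4
Round 3: Ashgrove=14 Dunmere=26 Elkhorn=30 Hollowpine=18 Ironridge=21 → close Elkhorn (overflow 19)
  30÷4 = 7 each, +1 to first 2
Round 4: Ashgrove=22 Dunmere=34 Hollowpine=25 Ironridge=28 → close Dunmere (overflow 23)
  34÷3 = 11 each, +1 to first 1
Round 5: Ashgrove=34 Hollowpine=36 Ironridge=39 → close Hollowpine (overflow 29)
  36÷2 = 18 each, +1 to first 0
Round 6: Ashgrove=52 Ironridge=57 → close Ironridge (overflow 47)
  57÷1 = 57 each, +1 to first 0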